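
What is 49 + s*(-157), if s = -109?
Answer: 17162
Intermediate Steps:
49 + s*(-157) = 49 - 109*(-157) = 49 + 17113 = 17162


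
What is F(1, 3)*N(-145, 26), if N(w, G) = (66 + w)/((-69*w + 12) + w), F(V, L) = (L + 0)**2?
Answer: -711/9872 ≈ -0.072022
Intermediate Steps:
F(V, L) = L**2
N(w, G) = (66 + w)/(12 - 68*w) (N(w, G) = (66 + w)/((12 - 69*w) + w) = (66 + w)/(12 - 68*w))
F(1, 3)*N(-145, 26) = 3**2*((-66 - 1*(-145))/(4*(-3 + 17*(-145)))) = 9*((-66 + 145)/(4*(-3 - 2465))) = 9*((1/4)*79/(-2468)) = 9*((1/4)*(-1/2468)*79) = 9*(-79/9872) = -711/9872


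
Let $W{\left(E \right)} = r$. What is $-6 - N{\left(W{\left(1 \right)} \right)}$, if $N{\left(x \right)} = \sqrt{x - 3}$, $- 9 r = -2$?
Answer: $-6 - \frac{5 i}{3} \approx -6.0 - 1.6667 i$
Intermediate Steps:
$r = \frac{2}{9}$ ($r = \left(- \frac{1}{9}\right) \left(-2\right) = \frac{2}{9} \approx 0.22222$)
$W{\left(E \right)} = \frac{2}{9}$
$N{\left(x \right)} = \sqrt{-3 + x}$
$-6 - N{\left(W{\left(1 \right)} \right)} = -6 - \sqrt{-3 + \frac{2}{9}} = -6 - \sqrt{- \frac{25}{9}} = -6 - \frac{5 i}{3}$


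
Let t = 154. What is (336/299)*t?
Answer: 51744/299 ≈ 173.06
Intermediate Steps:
(336/299)*t = (336/299)*154 = 51744/299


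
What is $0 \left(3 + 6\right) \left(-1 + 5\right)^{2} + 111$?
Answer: $111$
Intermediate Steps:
$0 \left(3 + 6\right) \left(-1 + 5\right)^{2} + 111 = 0 \cdot 9 \cdot 4^{2} + 111 = 0 \cdot 16 + 111 = 0 + 111 = 111$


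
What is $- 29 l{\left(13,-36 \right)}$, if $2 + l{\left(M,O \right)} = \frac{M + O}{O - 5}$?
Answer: $\frac{1711}{41} \approx 41.732$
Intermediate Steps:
$l{\left(M,O \right)} = -2 + \frac{M + O}{-5 + O}$ ($l{\left(M,O \right)} = -2 + \frac{M + O}{O - 5} = -2 + \frac{M + O}{-5 + O}$)
$- 29 l{\left(13,-36 \right)} = - 29 \frac{10 + 13 - -36}{-5 - 36} = - 29 \frac{10 + 13 + 36}{-41} = - 29 \left(\left(- \frac{1}{41}\right) 59\right) = \left(-29\right) \left(- \frac{59}{41}\right) = \frac{1711}{41}$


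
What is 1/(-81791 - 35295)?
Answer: -1/117086 ≈ -8.5407e-6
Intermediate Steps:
1/(-81791 - 35295) = 1/(-117086) = -1/117086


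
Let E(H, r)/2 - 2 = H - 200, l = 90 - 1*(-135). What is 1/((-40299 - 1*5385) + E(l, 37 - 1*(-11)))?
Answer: -1/45630 ≈ -2.1915e-5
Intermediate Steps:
l = 225 (l = 90 + 135 = 225)
E(H, r) = -396 + 2*H (E(H, r) = 4 + 2*(H - 200) = 4 + 2*(-200 + H) = 4 + (-400 + 2*H) = -396 + 2*H)
1/((-40299 - 1*5385) + E(l, 37 - 1*(-11))) = 1/((-40299 - 1*5385) + (-396 + 2*225)) = 1/((-40299 - 5385) + (-396 + 450)) = 1/(-45684 + 54) = 1/(-45630) = -1/45630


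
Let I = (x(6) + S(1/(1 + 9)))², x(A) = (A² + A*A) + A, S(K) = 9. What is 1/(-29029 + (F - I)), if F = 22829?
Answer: -1/13769 ≈ -7.2627e-5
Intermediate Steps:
x(A) = A + 2*A² (x(A) = (A² + A²) + A = 2*A² + A = A + 2*A²)
I = 7569 (I = (6*(1 + 2*6) + 9)² = (6*(1 + 12) + 9)² = (6*13 + 9)² = (78 + 9)² = 87² = 7569)
1/(-29029 + (F - I)) = 1/(-29029 + (22829 - 1*7569)) = 1/(-29029 + (22829 - 7569)) = 1/(-29029 + 15260) = 1/(-13769) = -1/13769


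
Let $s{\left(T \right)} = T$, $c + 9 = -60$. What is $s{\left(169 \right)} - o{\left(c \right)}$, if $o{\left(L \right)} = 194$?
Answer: $-25$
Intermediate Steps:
$c = -69$ ($c = -9 - 60 = -69$)
$s{\left(169 \right)} - o{\left(c \right)} = 169 - 194 = -25$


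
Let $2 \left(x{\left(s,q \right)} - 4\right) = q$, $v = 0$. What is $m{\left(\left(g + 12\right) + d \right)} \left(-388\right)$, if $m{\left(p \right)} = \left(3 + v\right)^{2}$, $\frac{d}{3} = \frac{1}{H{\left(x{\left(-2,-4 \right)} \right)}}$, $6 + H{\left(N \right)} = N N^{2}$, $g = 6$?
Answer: $-3492$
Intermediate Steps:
$x{\left(s,q \right)} = 4 + \frac{q}{2}$
$H{\left(N \right)} = -6 + N^{3}$ ($H{\left(N \right)} = -6 + N N^{2} = -6 + N^{3}$)
$d = \frac{3}{2}$ ($d = \frac{3}{-6 + \left(4 + \frac{1}{2} \left(-4\right)\right)^{3}} = \frac{3}{-6 + \left(4 - 2\right)^{3}} = \frac{3}{-6 + 2^{3}} = \frac{3}{-6 + 8} = \frac{3}{2} \approx 1.5$)
$m{\left(p \right)} = 9$ ($m{\left(p \right)} = \left(3 + 0\right)^{2} = 3^{2} = 9$)
$m{\left(\left(g + 12\right) + d \right)} \left(-388\right) = 9 \left(-388\right) = -3492$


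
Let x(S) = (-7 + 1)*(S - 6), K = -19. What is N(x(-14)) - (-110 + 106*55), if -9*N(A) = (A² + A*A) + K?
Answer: -80261/9 ≈ -8917.9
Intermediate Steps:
x(S) = 36 - 6*S (x(S) = -6*(-6 + S) = 36 - 6*S)
N(A) = 19/9 - 2*A²/9 (N(A) = -((A² + A*A) - 19)/9 = -((A² + A²) - 19)/9 = -(2*A² - 19)/9 = -(-19 + 2*A²)/9 = 19/9 - 2*A²/9)
N(x(-14)) - (-110 + 106*55) = (19/9 - 2*(36 - 6*(-14))²/9) - (-110 + 106*55) = (19/9 - 2*(36 + 84)²/9) - (-110 + 5830) = (19/9 - 2/9*120²) - 1*5720 = (19/9 - 2/9*14400) - 5720 = (19/9 - 3200) - 5720 = -28781/9 - 5720 = -80261/9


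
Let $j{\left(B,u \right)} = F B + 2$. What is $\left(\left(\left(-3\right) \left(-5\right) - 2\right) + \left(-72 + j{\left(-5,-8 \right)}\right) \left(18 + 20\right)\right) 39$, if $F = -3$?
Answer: $-81003$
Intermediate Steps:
$j{\left(B,u \right)} = 2 - 3 B$ ($j{\left(B,u \right)} = - 3 B + 2 = 2 - 3 B$)
$\left(\left(\left(-3\right) \left(-5\right) - 2\right) + \left(-72 + j{\left(-5,-8 \right)}\right) \left(18 + 20\right)\right) 39 = \left(\left(\left(-3\right) \left(-5\right) - 2\right) + \left(-72 + \left(2 - -15\right)\right) \left(18 + 20\right)\right) 39 = \left(\left(15 - 2\right) + \left(-72 + \left(2 + 15\right)\right) 38\right) 39 = \left(13 + \left(-72 + 17\right) 38\right) 39 = \left(13 - 2090\right) 39 = \left(-2077\right) 39 = -81003$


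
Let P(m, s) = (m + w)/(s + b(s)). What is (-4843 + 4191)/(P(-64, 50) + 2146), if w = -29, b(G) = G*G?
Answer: -554200/1824069 ≈ -0.30383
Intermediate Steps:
b(G) = G**2
P(m, s) = (-29 + m)/(s + s**2) (P(m, s) = (m - 29)/(s + s**2) = (-29 + m)/(s + s**2))
(-4843 + 4191)/(P(-64, 50) + 2146) = (-4843 + 4191)/((-29 - 64)/(50*(1 + 50)) + 2146) = -652/((1/50)*(-93)/51 + 2146) = -652/((1/50)*(1/51)*(-93) + 2146) = -652/(-31/850 + 2146) = -652/1824069/850 = -652*850/1824069 = -554200/1824069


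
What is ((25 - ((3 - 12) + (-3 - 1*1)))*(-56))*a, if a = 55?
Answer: -117040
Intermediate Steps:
((25 - ((3 - 12) + (-3 - 1*1)))*(-56))*a = ((25 - ((3 - 12) + (-3 - 1*1)))*(-56))*55 = ((25 - (-9 + (-3 - 1)))*(-56))*55 = ((25 - (-9 - 4))*(-56))*55 = ((25 - 1*(-13))*(-56))*55 = ((25 + 13)*(-56))*55 = (38*(-56))*55 = -2128*55 = -117040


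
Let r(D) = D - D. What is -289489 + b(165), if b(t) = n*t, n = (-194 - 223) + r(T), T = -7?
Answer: -358294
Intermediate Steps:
r(D) = 0
n = -417 (n = (-194 - 223) + 0 = -417 + 0 = -417)
b(t) = -417*t
-289489 + b(165) = -289489 - 417*165 = -289489 - 68805 = -358294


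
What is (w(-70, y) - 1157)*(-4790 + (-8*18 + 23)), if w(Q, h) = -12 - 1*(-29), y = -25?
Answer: 5598540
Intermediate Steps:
w(Q, h) = 17 (w(Q, h) = -12 + 29 = 17)
(w(-70, y) - 1157)*(-4790 + (-8*18 + 23)) = (17 - 1157)*(-4790 + (-8*18 + 23)) = -1140*(-4790 + (-144 + 23)) = -1140*(-4790 - 121) = -1140*(-4911) = 5598540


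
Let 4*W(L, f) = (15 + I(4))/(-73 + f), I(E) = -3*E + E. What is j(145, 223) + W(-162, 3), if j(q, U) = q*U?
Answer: 1293399/40 ≈ 32335.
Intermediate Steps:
I(E) = -2*E
j(q, U) = U*q
W(L, f) = 7/(4*(-73 + f)) (W(L, f) = ((15 - 2*4)/(-73 + f))/4 = ((15 - 8)/(-73 + f))/4 = (7/(-73 + f))/4 = 7/(4*(-73 + f)))
j(145, 223) + W(-162, 3) = 223*145 + 7/(4*(-73 + 3)) = 32335 + (7/4)/(-70) = 32335 + (7/4)*(-1/70) = 32335 - 1/40 = 1293399/40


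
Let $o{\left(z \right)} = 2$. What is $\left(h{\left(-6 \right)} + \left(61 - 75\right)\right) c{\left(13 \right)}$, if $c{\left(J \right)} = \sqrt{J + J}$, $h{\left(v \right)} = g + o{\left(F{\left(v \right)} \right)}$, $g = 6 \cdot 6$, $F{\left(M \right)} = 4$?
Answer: $24 \sqrt{26} \approx 122.38$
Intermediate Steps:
$g = 36$
$h{\left(v \right)} = 38$ ($h{\left(v \right)} = 36 + 2 = 38$)
$c{\left(J \right)} = \sqrt{2} \sqrt{J}$ ($c{\left(J \right)} = \sqrt{2 J} = \sqrt{2} \sqrt{J}$)
$\left(h{\left(-6 \right)} + \left(61 - 75\right)\right) c{\left(13 \right)} = \left(38 + \left(61 - 75\right)\right) \sqrt{2} \sqrt{13} = \left(38 + \left(61 - 75\right)\right) \sqrt{26} = \left(38 - 14\right) \sqrt{26} = 24 \sqrt{26}$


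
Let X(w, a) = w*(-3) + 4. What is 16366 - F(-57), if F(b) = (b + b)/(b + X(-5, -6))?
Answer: 16363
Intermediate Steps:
X(w, a) = 4 - 3*w (X(w, a) = -3*w + 4 = 4 - 3*w)
F(b) = 2*b/(19 + b) (F(b) = (b + b)/(b + (4 - 3*(-5))) = (2*b)/(b + (4 + 15)) = (2*b)/(b + 19) = (2*b)/(19 + b) = 2*b/(19 + b))
16366 - F(-57) = 16366 - 2*(-57)/(19 - 57) = 16366 - 2*(-57)/(-38) = 16366 - 2*(-57)*(-1)/38 = 16366 - 1*3 = 16366 - 3 = 16363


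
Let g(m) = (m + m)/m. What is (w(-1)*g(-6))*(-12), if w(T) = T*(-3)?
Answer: -72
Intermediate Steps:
w(T) = -3*T
g(m) = 2 (g(m) = (2*m)/m = 2)
(w(-1)*g(-6))*(-12) = (-3*(-1)*2)*(-12) = (3*2)*(-12) = 6*(-12) = -72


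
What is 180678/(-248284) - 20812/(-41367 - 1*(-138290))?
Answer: -11339570201/12032215066 ≈ -0.94243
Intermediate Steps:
180678/(-248284) - 20812/(-41367 - 1*(-138290)) = 180678*(-1/248284) - 20812/(-41367 + 138290) = -90339/124142 - 20812/96923 = -11339570201/12032215066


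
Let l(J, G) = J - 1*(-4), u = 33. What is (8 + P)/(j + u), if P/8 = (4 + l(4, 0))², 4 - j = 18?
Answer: 1160/19 ≈ 61.053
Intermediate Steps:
j = -14 (j = 4 - 1*18 = 4 - 18 = -14)
l(J, G) = 4 + J (l(J, G) = J + 4 = 4 + J)
P = 1152 (P = 8*(4 + (4 + 4))² = 8*(4 + 8)² = 8*12² = 8*144 = 1152)
(8 + P)/(j + u) = (8 + 1152)/(-14 + 33) = 1160/19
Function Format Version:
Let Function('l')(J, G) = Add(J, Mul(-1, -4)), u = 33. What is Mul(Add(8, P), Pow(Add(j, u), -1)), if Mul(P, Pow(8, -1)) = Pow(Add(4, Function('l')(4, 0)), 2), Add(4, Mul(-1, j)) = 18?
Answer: Rational(1160, 19) ≈ 61.053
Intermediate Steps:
j = -14 (j = Add(4, Mul(-1, 18)) = Add(4, -18) = -14)
Function('l')(J, G) = Add(4, J) (Function('l')(J, G) = Add(J, 4) = Add(4, J))
P = 1152 (P = Mul(8, Pow(Add(4, Add(4, 4)), 2)) = Mul(8, Pow(Add(4, 8), 2)) = Mul(8, Pow(12, 2)) = Mul(8, 144) = 1152)
Mul(Add(8, P), Pow(Add(j, u), -1)) = Mul(Add(8, 1152), Pow(Add(-14, 33), -1)) = Mul(1160, Pow(19, -1)) = Mul(1160, Rational(1, 19)) = Rational(1160, 19)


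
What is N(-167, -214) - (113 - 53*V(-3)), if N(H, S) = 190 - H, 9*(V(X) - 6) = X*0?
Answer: 562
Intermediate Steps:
V(X) = 6 (V(X) = 6 + (X*0)/9 = 6 + (⅑)*0 = 6 + 0 = 6)
N(-167, -214) - (113 - 53*V(-3)) = (190 - 1*(-167)) - (113 - 53*6) = (190 + 167) - (113 - 318) = 357 - 1*(-205) = 357 + 205 = 562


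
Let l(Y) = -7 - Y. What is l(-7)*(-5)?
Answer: 0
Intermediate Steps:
l(-7)*(-5) = (-7 - 1*(-7))*(-5) = (-7 + 7)*(-5) = 0*(-5) = 0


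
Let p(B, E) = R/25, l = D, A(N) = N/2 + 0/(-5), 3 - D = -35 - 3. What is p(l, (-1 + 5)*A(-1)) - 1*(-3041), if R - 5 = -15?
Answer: 15203/5 ≈ 3040.6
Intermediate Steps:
R = -10 (R = 5 - 15 = -10)
D = 41 (D = 3 - (-35 - 3) = 3 - 1*(-38) = 3 + 38 = 41)
A(N) = N/2 (A(N) = N*(1/2) + 0*(-1/5) = N/2 + 0 = N/2)
l = 41
p(B, E) = -2/5 (p(B, E) = -10/25 = -10*1/25 = -2/5)
p(l, (-1 + 5)*A(-1)) - 1*(-3041) = -2/5 - 1*(-3041) = -2/5 + 3041 = 15203/5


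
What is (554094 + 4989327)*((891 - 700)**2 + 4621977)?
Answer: 25823793904818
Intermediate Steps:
(554094 + 4989327)*((891 - 700)**2 + 4621977) = 5543421*(191**2 + 4621977) = 5543421*(36481 + 4621977) = 5543421*4658458 = 25823793904818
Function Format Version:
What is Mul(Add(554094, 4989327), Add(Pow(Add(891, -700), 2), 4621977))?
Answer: 25823793904818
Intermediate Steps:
Mul(Add(554094, 4989327), Add(Pow(Add(891, -700), 2), 4621977)) = Mul(5543421, Add(Pow(191, 2), 4621977)) = Mul(5543421, Add(36481, 4621977)) = Mul(5543421, 4658458) = 25823793904818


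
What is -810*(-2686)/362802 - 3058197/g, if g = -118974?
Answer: 76020386713/2398000286 ≈ 31.702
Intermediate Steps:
-810*(-2686)/362802 - 3058197/g = -810*(-2686)/362802 - 3058197/(-118974) = 2175660*(1/362802) - 3058197*(-1/118974) = 362610/60467 + 1019399/39658 = 76020386713/2398000286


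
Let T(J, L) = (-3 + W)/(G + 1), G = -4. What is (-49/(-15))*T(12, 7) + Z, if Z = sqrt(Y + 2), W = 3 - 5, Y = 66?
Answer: 49/9 + 2*sqrt(17) ≈ 13.691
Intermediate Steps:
W = -2
Z = 2*sqrt(17) (Z = sqrt(66 + 2) = sqrt(68) = 2*sqrt(17) ≈ 8.2462)
T(J, L) = 5/3 (T(J, L) = (-3 - 2)/(-4 + 1) = -5/(-3) = -5*(-1/3) = 5/3)
(-49/(-15))*T(12, 7) + Z = -49/(-15)*(5/3) + 2*sqrt(17) = -49*(-1/15)*(5/3) + 2*sqrt(17) = (49/15)*(5/3) + 2*sqrt(17) = 49/9 + 2*sqrt(17)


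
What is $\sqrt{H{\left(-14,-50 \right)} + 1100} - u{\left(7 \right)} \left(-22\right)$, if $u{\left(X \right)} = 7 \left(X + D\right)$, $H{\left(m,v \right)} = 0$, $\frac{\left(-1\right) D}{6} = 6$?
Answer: $-4466 + 10 \sqrt{11} \approx -4432.8$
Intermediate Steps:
$D = -36$ ($D = \left(-6\right) 6 = -36$)
$u{\left(X \right)} = -252 + 7 X$ ($u{\left(X \right)} = 7 \left(X - 36\right) = 7 \left(-36 + X\right) = -252 + 7 X$)
$\sqrt{H{\left(-14,-50 \right)} + 1100} - u{\left(7 \right)} \left(-22\right) = \sqrt{0 + 1100} - \left(-252 + 7 \cdot 7\right) \left(-22\right) = \sqrt{1100} - \left(-252 + 49\right) \left(-22\right) = 10 \sqrt{11} - \left(-203\right) \left(-22\right) = 10 \sqrt{11} - 4466 = -4466 + 10 \sqrt{11}$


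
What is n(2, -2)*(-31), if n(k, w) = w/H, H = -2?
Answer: -31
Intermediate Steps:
n(k, w) = -w/2 (n(k, w) = w/(-2) = w*(-½) = -w/2)
n(2, -2)*(-31) = -½*(-2)*(-31) = 1*(-31) = -31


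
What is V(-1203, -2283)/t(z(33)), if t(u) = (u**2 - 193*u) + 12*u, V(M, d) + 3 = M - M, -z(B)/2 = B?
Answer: -1/5434 ≈ -0.00018403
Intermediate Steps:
z(B) = -2*B
V(M, d) = -3 (V(M, d) = -3 + (M - M) = -3 + 0 = -3)
t(u) = u**2 - 181*u
V(-1203, -2283)/t(z(33)) = -3*(-1/(66*(-181 - 2*33))) = -3*(-1/(66*(-181 - 66))) = -3/((-66*(-247))) = -3/16302 = -3*1/16302 = -1/5434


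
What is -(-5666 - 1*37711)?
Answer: 43377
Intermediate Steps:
-(-5666 - 1*37711) = -(-5666 - 37711) = -1*(-43377) = 43377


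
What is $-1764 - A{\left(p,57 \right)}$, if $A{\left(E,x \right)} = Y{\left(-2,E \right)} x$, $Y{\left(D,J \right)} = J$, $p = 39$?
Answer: $-3987$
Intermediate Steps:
$A{\left(E,x \right)} = E x$
$-1764 - A{\left(p,57 \right)} = -1764 - 39 \cdot 57 = -1764 - 2223 = -3987$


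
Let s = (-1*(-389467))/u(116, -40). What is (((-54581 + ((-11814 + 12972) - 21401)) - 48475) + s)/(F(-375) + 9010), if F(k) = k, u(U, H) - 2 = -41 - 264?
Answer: -37749064/2616405 ≈ -14.428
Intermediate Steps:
u(U, H) = -303 (u(U, H) = 2 + (-41 - 264) = 2 - 305 = -303)
s = -389467/303 (s = -1*(-389467)/(-303) = 389467*(-1/303) = -389467/303 ≈ -1285.4)
(((-54581 + ((-11814 + 12972) - 21401)) - 48475) + s)/(F(-375) + 9010) = (((-54581 + ((-11814 + 12972) - 21401)) - 48475) - 389467/303)/(-375 + 9010) = (((-54581 + (1158 - 21401)) - 48475) - 389467/303)/8635 = (((-54581 - 20243) - 48475) - 389467/303)*(1/8635) = ((-74824 - 48475) - 389467/303)*(1/8635) = (-123299 - 389467/303)*(1/8635) = -37749064/303*1/8635 = -37749064/2616405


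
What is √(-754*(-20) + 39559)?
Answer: 3*√6071 ≈ 233.75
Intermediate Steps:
√(-754*(-20) + 39559) = √(15080 + 39559) = √54639 = 3*√6071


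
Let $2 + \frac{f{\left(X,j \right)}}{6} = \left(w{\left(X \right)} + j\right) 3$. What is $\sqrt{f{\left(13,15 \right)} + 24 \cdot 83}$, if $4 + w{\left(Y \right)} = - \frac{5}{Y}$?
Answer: $\frac{168 \sqrt{13}}{13} \approx 46.595$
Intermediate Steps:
$w{\left(Y \right)} = -4 - \frac{5}{Y}$
$f{\left(X,j \right)} = -84 - \frac{90}{X} + 18 j$ ($f{\left(X,j \right)} = -12 + 6 \left(\left(-4 - \frac{5}{X}\right) + j\right) 3 = -12 + 6 \left(-4 + j - \frac{5}{X}\right) 3 = -12 + 6 \left(-12 - \frac{15}{X} + 3 j\right) = -12 - \left(72 - 18 j + \frac{90}{X}\right) = -84 - \frac{90}{X} + 18 j$)
$\sqrt{f{\left(13,15 \right)} + 24 \cdot 83} = \sqrt{\left(-84 - \frac{90}{13} + 18 \cdot 15\right) + 24 \cdot 83} = \sqrt{\left(-84 - \frac{90}{13} + 270\right) + 1992} = \sqrt{\frac{2328}{13} + 1992} = \sqrt{\frac{28224}{13}} = \frac{168 \sqrt{13}}{13}$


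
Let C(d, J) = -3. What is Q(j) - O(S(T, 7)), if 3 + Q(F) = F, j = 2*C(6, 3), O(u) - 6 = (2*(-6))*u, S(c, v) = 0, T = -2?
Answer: -15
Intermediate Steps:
O(u) = 6 - 12*u (O(u) = 6 + (2*(-6))*u = 6 - 12*u)
j = -6 (j = 2*(-3) = -6)
Q(F) = -3 + F
Q(j) - O(S(T, 7)) = (-3 - 6) - (6 - 12*0) = -9 - (6 + 0) = -9 - 1*6 = -9 - 6 = -15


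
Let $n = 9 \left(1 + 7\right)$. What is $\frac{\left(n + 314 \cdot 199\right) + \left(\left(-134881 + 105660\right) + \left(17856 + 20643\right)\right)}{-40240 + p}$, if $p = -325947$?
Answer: $- \frac{71836}{366187} \approx -0.19617$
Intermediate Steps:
$n = 72$ ($n = 9 \cdot 8 = 72$)
$\frac{\left(n + 314 \cdot 199\right) + \left(\left(-134881 + 105660\right) + \left(17856 + 20643\right)\right)}{-40240 + p} = \frac{\left(72 + 314 \cdot 199\right) + \left(\left(-134881 + 105660\right) + \left(17856 + 20643\right)\right)}{-40240 - 325947} = \frac{\left(72 + 62486\right) + \left(-29221 + 38499\right)}{-366187} = \left(62558 + 9278\right) \left(- \frac{1}{366187}\right) = 71836 \left(- \frac{1}{366187}\right) = - \frac{71836}{366187}$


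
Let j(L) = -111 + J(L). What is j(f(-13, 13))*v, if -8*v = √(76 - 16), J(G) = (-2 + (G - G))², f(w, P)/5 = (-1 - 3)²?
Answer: 107*√15/4 ≈ 103.60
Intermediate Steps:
f(w, P) = 80 (f(w, P) = 5*(-1 - 3)² = 5*(-4)² = 5*16 = 80)
J(G) = 4 (J(G) = (-2 + 0)² = (-2)² = 4)
v = -√15/4 (v = -√(76 - 16)/8 = -√15/4 ≈ -0.96825)
j(L) = -107 (j(L) = -111 + 4 = -107)
j(f(-13, 13))*v = -(-107)*√15/4 = 107*√15/4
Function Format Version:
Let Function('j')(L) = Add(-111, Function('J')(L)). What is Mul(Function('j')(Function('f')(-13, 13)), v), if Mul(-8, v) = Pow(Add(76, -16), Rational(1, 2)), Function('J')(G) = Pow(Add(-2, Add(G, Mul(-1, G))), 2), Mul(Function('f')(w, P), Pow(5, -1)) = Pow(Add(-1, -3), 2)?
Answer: Mul(Rational(107, 4), Pow(15, Rational(1, 2))) ≈ 103.60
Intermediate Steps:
Function('f')(w, P) = 80 (Function('f')(w, P) = Mul(5, Pow(Add(-1, -3), 2)) = Mul(5, Pow(-4, 2)) = Mul(5, 16) = 80)
Function('J')(G) = 4 (Function('J')(G) = Pow(Add(-2, 0), 2) = Pow(-2, 2) = 4)
v = Mul(Rational(-1, 4), Pow(15, Rational(1, 2))) (v = Mul(Rational(-1, 8), Pow(Add(76, -16), Rational(1, 2))) = Mul(Rational(-1, 8), Pow(60, Rational(1, 2))) = Mul(Rational(-1, 8), Mul(2, Pow(15, Rational(1, 2)))) = Mul(Rational(-1, 4), Pow(15, Rational(1, 2))) ≈ -0.96825)
Function('j')(L) = -107 (Function('j')(L) = Add(-111, 4) = -107)
Mul(Function('j')(Function('f')(-13, 13)), v) = Mul(-107, Mul(Rational(-1, 4), Pow(15, Rational(1, 2)))) = Mul(Rational(107, 4), Pow(15, Rational(1, 2)))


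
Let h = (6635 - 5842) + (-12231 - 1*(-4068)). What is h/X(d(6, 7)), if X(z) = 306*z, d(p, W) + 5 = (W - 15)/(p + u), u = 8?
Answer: 25795/5967 ≈ 4.3229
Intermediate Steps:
d(p, W) = -5 + (-15 + W)/(8 + p) (d(p, W) = -5 + (W - 15)/(p + 8) = -5 + (-15 + W)/(8 + p))
h = -7370 (h = 793 + (-12231 + 4068) = 793 - 8163 = -7370)
h/X(d(6, 7)) = -7370*(8 + 6)/(306*(-55 + 7 - 5*6)) = -7370*7/(153*(-55 + 7 - 30)) = -7370/(306*((1/14)*(-78))) = -7370/(306*(-39/7)) = -7370/(-11934/7) = -7370*(-7/11934) = 25795/5967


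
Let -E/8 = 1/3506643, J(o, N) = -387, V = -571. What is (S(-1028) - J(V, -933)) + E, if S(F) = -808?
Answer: -1476296711/3506643 ≈ -421.00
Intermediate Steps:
E = -8/3506643 ≈ -2.2814e-6
(S(-1028) - J(V, -933)) + E = (-808 - 1*(-387)) - 8/3506643 = (-808 + 387) - 8/3506643 = -421 - 8/3506643 = -1476296711/3506643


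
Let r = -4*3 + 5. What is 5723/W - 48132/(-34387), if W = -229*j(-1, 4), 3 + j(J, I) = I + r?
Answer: 262930169/47247738 ≈ 5.5649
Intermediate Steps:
r = -7 (r = -12 + 5 = -7)
j(J, I) = -10 + I (j(J, I) = -3 + (I - 7) = -3 + (-7 + I) = -10 + I)
W = 1374 (W = -229*(-10 + 4) = -229*(-6) = 1374)
5723/W - 48132/(-34387) = 5723/1374 - 48132/(-34387) = 5723*(1/1374) - 48132*(-1/34387) = 5723/1374 + 48132/34387 = 262930169/47247738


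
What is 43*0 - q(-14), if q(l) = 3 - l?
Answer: -17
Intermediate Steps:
43*0 - q(-14) = 43*0 - (3 - 1*(-14)) = 0 - (3 + 14) = 0 - 1*17 = 0 - 17 = -17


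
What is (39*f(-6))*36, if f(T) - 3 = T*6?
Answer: -46332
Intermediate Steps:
f(T) = 3 + 6*T (f(T) = 3 + T*6 = 3 + 6*T)
(39*f(-6))*36 = (39*(3 + 6*(-6)))*36 = (39*(3 - 36))*36 = (39*(-33))*36 = -1287*36 = -46332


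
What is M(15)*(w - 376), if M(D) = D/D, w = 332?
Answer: -44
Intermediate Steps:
M(D) = 1
M(15)*(w - 376) = 1*(332 - 376) = 1*(-44) = -44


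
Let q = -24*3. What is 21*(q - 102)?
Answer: -3654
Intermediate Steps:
q = -72
21*(q - 102) = 21*(-72 - 102) = 21*(-174) = -3654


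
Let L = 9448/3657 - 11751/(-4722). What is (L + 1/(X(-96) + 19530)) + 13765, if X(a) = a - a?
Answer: 128999165702279/9368082045 ≈ 13770.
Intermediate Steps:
X(a) = 0
L = 29195621/5756118 (L = 9448*(1/3657) - 11751*(-1/4722) = 9448/3657 + 3917/1574 = 29195621/5756118 ≈ 5.0721)
(L + 1/(X(-96) + 19530)) + 13765 = (29195621/5756118 + 1/(0 + 19530)) + 13765 = (29195621/5756118 + 1/19530) + 13765 = 47516352854/9368082045 + 13765 = 128999165702279/9368082045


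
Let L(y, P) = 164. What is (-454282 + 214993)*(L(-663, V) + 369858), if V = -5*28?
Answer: -88542194358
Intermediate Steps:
V = -140
(-454282 + 214993)*(L(-663, V) + 369858) = (-454282 + 214993)*(164 + 369858) = -239289*370022 = -88542194358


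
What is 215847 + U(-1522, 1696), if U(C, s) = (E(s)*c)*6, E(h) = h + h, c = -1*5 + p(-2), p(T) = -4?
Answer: 32679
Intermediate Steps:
c = -9 (c = -1*5 - 4 = -5 - 4 = -9)
E(h) = 2*h
U(C, s) = -108*s (U(C, s) = ((2*s)*(-9))*6 = -18*s*6 = -108*s)
215847 + U(-1522, 1696) = 215847 - 108*1696 = 215847 - 183168 = 32679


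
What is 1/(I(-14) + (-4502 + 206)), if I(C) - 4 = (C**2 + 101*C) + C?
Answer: -1/5524 ≈ -0.00018103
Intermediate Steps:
I(C) = 4 + C**2 + 102*C (I(C) = 4 + ((C**2 + 101*C) + C) = 4 + (C**2 + 102*C) = 4 + C**2 + 102*C)
1/(I(-14) + (-4502 + 206)) = 1/((4 + (-14)**2 + 102*(-14)) + (-4502 + 206)) = 1/((4 + 196 - 1428) - 4296) = 1/(-1228 - 4296) = 1/(-5524) = -1/5524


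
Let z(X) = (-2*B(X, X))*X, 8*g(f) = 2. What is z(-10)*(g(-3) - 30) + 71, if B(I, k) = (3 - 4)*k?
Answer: -5879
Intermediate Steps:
g(f) = 1/4 (g(f) = (1/8)*2 = 1/4)
B(I, k) = -k
z(X) = 2*X**2 (z(X) = (-(-2)*X)*X = (2*X)*X = 2*X**2)
z(-10)*(g(-3) - 30) + 71 = (2*(-10)**2)*(1/4 - 30) + 71 = (2*100)*(-119/4) + 71 = 200*(-119/4) + 71 = -5950 + 71 = -5879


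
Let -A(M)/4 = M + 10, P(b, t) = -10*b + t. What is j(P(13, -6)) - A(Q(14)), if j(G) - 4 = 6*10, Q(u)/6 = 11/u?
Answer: 860/7 ≈ 122.86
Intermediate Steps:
Q(u) = 66/u (Q(u) = 6*(11/u) = 66/u)
P(b, t) = t - 10*b
A(M) = -40 - 4*M (A(M) = -4*(M + 10) = -4*(10 + M) = -40 - 4*M)
j(G) = 64 (j(G) = 4 + 6*10 = 4 + 60 = 64)
j(P(13, -6)) - A(Q(14)) = 64 - (-40 - 264/14) = 64 - (-40 - 4*33/7) = 64 - (-40 - 132/7) = 64 - 1*(-412/7) = 64 + 412/7 = 860/7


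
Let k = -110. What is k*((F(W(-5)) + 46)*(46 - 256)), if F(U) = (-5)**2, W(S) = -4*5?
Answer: 1640100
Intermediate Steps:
W(S) = -20
F(U) = 25
k*((F(W(-5)) + 46)*(46 - 256)) = -110*(25 + 46)*(46 - 256) = -7810*(-210) = -110*(-14910) = 1640100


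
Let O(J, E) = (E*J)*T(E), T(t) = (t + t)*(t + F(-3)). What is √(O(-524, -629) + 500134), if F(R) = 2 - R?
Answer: √258730723366 ≈ 5.0866e+5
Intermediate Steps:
T(t) = 2*t*(5 + t) (T(t) = (t + t)*(t + (2 - 1*(-3))) = (2*t)*(t + (2 + 3)) = (2*t)*(t + 5) = (2*t)*(5 + t) = 2*t*(5 + t))
O(J, E) = 2*J*E²*(5 + E) (O(J, E) = (E*J)*(2*E*(5 + E)) = 2*J*E²*(5 + E))
√(O(-524, -629) + 500134) = √(2*(-524)*(-629)²*(5 - 629) + 500134) = √(2*(-524)*395641*(-624) + 500134) = √(258730223232 + 500134) = √258730723366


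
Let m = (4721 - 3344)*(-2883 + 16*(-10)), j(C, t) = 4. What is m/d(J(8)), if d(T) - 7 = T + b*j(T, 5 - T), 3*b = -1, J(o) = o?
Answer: -12570633/41 ≈ -3.0660e+5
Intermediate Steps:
b = -⅓ (b = (⅓)*(-1) = -⅓ ≈ -0.33333)
d(T) = 17/3 + T (d(T) = 7 + (T - ⅓*4) = 7 + (T - 4/3) = 7 + (-4/3 + T) = 17/3 + T)
m = -4190211 (m = 1377*(-2883 - 160) = 1377*(-3043) = -4190211)
m/d(J(8)) = -4190211/(17/3 + 8) = -4190211/41/3 = -4190211*3/41 = -12570633/41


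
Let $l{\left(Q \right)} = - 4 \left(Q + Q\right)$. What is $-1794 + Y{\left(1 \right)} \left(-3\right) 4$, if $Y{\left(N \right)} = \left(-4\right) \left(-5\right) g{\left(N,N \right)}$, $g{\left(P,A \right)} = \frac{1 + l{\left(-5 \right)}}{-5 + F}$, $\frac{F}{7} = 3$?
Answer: $-2409$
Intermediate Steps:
$F = 21$ ($F = 7 \cdot 3 = 21$)
$l{\left(Q \right)} = - 8 Q$ ($l{\left(Q \right)} = - 4 \cdot 2 Q = - 8 Q$)
$g{\left(P,A \right)} = \frac{41}{16}$ ($g{\left(P,A \right)} = \frac{1 - -40}{-5 + 21} = \frac{1 + 40}{16} = 41 \cdot \frac{1}{16} = \frac{41}{16}$)
$Y{\left(N \right)} = \frac{205}{4}$ ($Y{\left(N \right)} = \left(-4\right) \left(-5\right) \frac{41}{16} = 20 \cdot \frac{41}{16} = \frac{205}{4}$)
$-1794 + Y{\left(1 \right)} \left(-3\right) 4 = -1794 + \frac{205}{4} \left(-3\right) 4 = -1794 - 615 = -2409$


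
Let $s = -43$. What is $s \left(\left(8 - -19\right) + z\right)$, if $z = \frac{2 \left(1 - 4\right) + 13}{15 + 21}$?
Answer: $- \frac{42097}{36} \approx -1169.4$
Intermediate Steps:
$z = \frac{7}{36}$ ($z = \frac{2 \left(-3\right) + 13}{36} = \left(-6 + 13\right) \frac{1}{36} = 7 \cdot \frac{1}{36} = \frac{7}{36} \approx 0.19444$)
$s \left(\left(8 - -19\right) + z\right) = - 43 \left(\left(8 - -19\right) + \frac{7}{36}\right) = - 43 \left(\left(8 + 19\right) + \frac{7}{36}\right) = - 43 \left(27 + \frac{7}{36}\right) = \left(-43\right) \frac{979}{36} = - \frac{42097}{36}$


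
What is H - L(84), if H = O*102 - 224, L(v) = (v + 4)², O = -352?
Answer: -43872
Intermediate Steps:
L(v) = (4 + v)²
H = -36128 (H = -352*102 - 224 = -35904 - 224 = -36128)
H - L(84) = -36128 - (4 + 84)² = -36128 - 1*88² = -36128 - 1*7744 = -36128 - 7744 = -43872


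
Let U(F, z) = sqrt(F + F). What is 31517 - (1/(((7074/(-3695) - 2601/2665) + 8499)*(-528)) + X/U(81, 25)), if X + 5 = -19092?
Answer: 278445721410361819/8834778735552 + 19097*sqrt(2)/18 ≈ 33017.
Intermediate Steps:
X = -19097 (X = -5 - 19092 = -19097)
U(F, z) = sqrt(2)*sqrt(F) (U(F, z) = sqrt(2*F) = sqrt(2)*sqrt(F))
31517 - (1/(((7074/(-3695) - 2601/2665) + 8499)*(-528)) + X/U(81, 25)) = 31517 - (1/(((7074/(-3695) - 2601/2665) + 8499)*(-528)) - 19097*sqrt(2)/18) = 31517 - (-1/528/((7074*(-1/3695) - 2601*1/2665) + 8499) - 19097*sqrt(2)/18) = 31517 - (-1/528/((-7074/3695 - 2601/2665) + 8499) - 19097*sqrt(2)/18) = 31517 - (-1/528/(-5692581/1969435 + 8499) - 19097*sqrt(2)/18) = 31517 - (-1/528/(16732535484/1969435) - 19097*sqrt(2)/18) = 31517 - ((1969435/16732535484)*(-1/528) - 19097*sqrt(2)/18) = 31517 - (-1969435/8834778735552 - 19097*sqrt(2)/18) = 31517 + (1969435/8834778735552 + 19097*sqrt(2)/18) = 278445721410361819/8834778735552 + 19097*sqrt(2)/18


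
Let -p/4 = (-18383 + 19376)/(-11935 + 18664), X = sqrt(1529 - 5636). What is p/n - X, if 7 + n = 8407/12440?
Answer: 16470560/176463539 - 37*I*sqrt(3) ≈ 0.093337 - 64.086*I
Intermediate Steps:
X = 37*I*sqrt(3) (X = sqrt(-4107) = 37*I*sqrt(3) ≈ 64.086*I)
p = -1324/2243 (p = -4*(-18383 + 19376)/(-11935 + 18664) = -3972/6729 = -4*331/2243 = -1324/2243 ≈ -0.59028)
n = -78673/12440 (n = -7 + 8407/12440 = -78673/12440 ≈ -6.3242)
p/n - X = -1324/(2243*(-78673/12440)) - 37*I*sqrt(3) = -1324/2243*(-12440/78673) - 37*I*sqrt(3) = 16470560/176463539 - 37*I*sqrt(3)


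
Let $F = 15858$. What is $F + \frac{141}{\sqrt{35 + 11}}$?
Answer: $15858 + \frac{141 \sqrt{46}}{46} \approx 15879.0$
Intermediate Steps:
$F + \frac{141}{\sqrt{35 + 11}} = 15858 + \frac{141}{\sqrt{35 + 11}} = 15858 + \frac{141}{\sqrt{46}} = 15858 + 141 \frac{\sqrt{46}}{46} = 15858 + \frac{141 \sqrt{46}}{46}$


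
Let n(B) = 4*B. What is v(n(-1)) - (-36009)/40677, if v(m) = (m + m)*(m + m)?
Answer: 879779/13559 ≈ 64.885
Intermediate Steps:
v(m) = 4*m² (v(m) = (2*m)*(2*m) = 4*m²)
v(n(-1)) - (-36009)/40677 = 4*(4*(-1))² - (-36009)/40677 = 4*(-4)² - (-36009)/40677 = 4*16 - 1*(-12003/13559) = 64 + 12003/13559 = 879779/13559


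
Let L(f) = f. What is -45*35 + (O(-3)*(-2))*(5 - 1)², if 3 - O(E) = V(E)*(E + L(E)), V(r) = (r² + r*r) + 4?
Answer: -5895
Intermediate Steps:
V(r) = 4 + 2*r² (V(r) = (r² + r²) + 4 = 2*r² + 4 = 4 + 2*r²)
O(E) = 3 - 2*E*(4 + 2*E²) (O(E) = 3 - (4 + 2*E²)*(E + E) = 3 - (4 + 2*E²)*2*E = 3 - 2*E*(4 + 2*E²))
-45*35 + (O(-3)*(-2))*(5 - 1)² = -45*35 + ((3 - 4*(-3)*(2 + (-3)²))*(-2))*(5 - 1)² = -1575 + ((3 - 4*(-3)*(2 + 9))*(-2))*4² = -1575 + ((3 - 4*(-3)*11)*(-2))*16 = -1575 + ((3 + 132)*(-2))*16 = -1575 + (135*(-2))*16 = -1575 - 270*16 = -1575 - 4320 = -5895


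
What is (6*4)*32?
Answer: 768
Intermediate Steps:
(6*4)*32 = 24*32 = 768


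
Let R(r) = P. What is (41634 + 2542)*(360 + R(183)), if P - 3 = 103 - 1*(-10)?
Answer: 21027776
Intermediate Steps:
P = 116 (P = 3 + (103 - 1*(-10)) = 3 + (103 + 10) = 3 + 113 = 116)
R(r) = 116
(41634 + 2542)*(360 + R(183)) = (41634 + 2542)*(360 + 116) = 44176*476 = 21027776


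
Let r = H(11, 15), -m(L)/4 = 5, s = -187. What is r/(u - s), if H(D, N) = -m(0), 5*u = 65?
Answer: 1/10 ≈ 0.10000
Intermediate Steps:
u = 13 (u = (1/5)*65 = 13)
m(L) = -20 (m(L) = -4*5 = -20)
H(D, N) = 20 (H(D, N) = -1*(-20) = 20)
r = 20
r/(u - s) = 20/(13 - 1*(-187)) = 20/(13 + 187) = 20/200 = 20*(1/200) = 1/10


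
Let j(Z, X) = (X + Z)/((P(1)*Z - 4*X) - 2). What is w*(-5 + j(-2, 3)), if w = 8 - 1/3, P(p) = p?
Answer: -621/16 ≈ -38.813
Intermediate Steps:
w = 23/3 (w = 8 - 1*⅓ = 8 - ⅓ = 23/3 ≈ 7.6667)
j(Z, X) = (X + Z)/(-2 + Z - 4*X) (j(Z, X) = (X + Z)/((1*Z - 4*X) - 2) = (X + Z)/((Z - 4*X) - 2) = (X + Z)/(-2 + Z - 4*X))
w*(-5 + j(-2, 3)) = 23*(-5 + (-1*3 - 1*(-2))/(2 - 1*(-2) + 4*3))/3 = 23*(-5 + (-3 + 2)/(2 + 2 + 12))/3 = 23*(-5 - 1/16)/3 = (23/3)*(-81/16) = -621/16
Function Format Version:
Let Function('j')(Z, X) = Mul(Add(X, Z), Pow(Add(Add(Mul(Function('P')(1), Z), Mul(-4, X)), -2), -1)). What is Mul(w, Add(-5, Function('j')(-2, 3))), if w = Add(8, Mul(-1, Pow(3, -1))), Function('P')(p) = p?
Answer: Rational(-621, 16) ≈ -38.813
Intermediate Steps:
w = Rational(23, 3) (w = Add(8, Mul(-1, Rational(1, 3))) = Add(8, Rational(-1, 3)) = Rational(23, 3) ≈ 7.6667)
Function('j')(Z, X) = Mul(Pow(Add(-2, Z, Mul(-4, X)), -1), Add(X, Z)) (Function('j')(Z, X) = Mul(Add(X, Z), Pow(Add(Add(Mul(1, Z), Mul(-4, X)), -2), -1)) = Mul(Add(X, Z), Pow(Add(Add(Z, Mul(-4, X)), -2), -1)) = Mul(Add(X, Z), Pow(Add(-2, Z, Mul(-4, X)), -1)) = Mul(Pow(Add(-2, Z, Mul(-4, X)), -1), Add(X, Z)))
Mul(w, Add(-5, Function('j')(-2, 3))) = Mul(Rational(23, 3), Add(-5, Mul(Pow(Add(2, Mul(-1, -2), Mul(4, 3)), -1), Add(Mul(-1, 3), Mul(-1, -2))))) = Mul(Rational(23, 3), Add(-5, Mul(Pow(Add(2, 2, 12), -1), Add(-3, 2)))) = Mul(Rational(23, 3), Add(-5, Mul(Pow(16, -1), -1))) = Mul(Rational(23, 3), Add(-5, Mul(Rational(1, 16), -1))) = Mul(Rational(23, 3), Add(-5, Rational(-1, 16))) = Mul(Rational(23, 3), Rational(-81, 16)) = Rational(-621, 16)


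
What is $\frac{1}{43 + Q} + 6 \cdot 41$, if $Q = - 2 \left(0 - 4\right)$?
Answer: $\frac{12547}{51} \approx 246.02$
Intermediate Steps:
$Q = 8$ ($Q = \left(-2\right) \left(-4\right) = 8$)
$\frac{1}{43 + Q} + 6 \cdot 41 = \frac{1}{43 + 8} + 6 \cdot 41 = \frac{1}{51} + 246 = \frac{12547}{51}$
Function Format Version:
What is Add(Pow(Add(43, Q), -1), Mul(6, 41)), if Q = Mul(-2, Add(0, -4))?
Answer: Rational(12547, 51) ≈ 246.02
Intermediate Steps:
Q = 8 (Q = Mul(-2, -4) = 8)
Add(Pow(Add(43, Q), -1), Mul(6, 41)) = Add(Pow(Add(43, 8), -1), Mul(6, 41)) = Add(Pow(51, -1), 246) = Add(Rational(1, 51), 246) = Rational(12547, 51)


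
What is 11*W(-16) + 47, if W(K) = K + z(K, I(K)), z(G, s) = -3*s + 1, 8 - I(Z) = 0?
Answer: -382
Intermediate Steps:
I(Z) = 8 (I(Z) = 8 - 1*0 = 8 + 0 = 8)
z(G, s) = 1 - 3*s
W(K) = -23 + K (W(K) = K + (1 - 3*8) = K + (1 - 24) = K - 23 = -23 + K)
11*W(-16) + 47 = 11*(-23 - 16) + 47 = 11*(-39) + 47 = -429 + 47 = -382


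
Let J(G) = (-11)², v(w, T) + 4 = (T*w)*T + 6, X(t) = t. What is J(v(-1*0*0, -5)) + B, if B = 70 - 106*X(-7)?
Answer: 933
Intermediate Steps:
v(w, T) = 2 + w*T² (v(w, T) = -4 + ((T*w)*T + 6) = -4 + (w*T² + 6) = -4 + (6 + w*T²) = 2 + w*T²)
J(G) = 121
B = 812 (B = 70 - 106*(-7) = 70 + 742 = 812)
J(v(-1*0*0, -5)) + B = 121 + 812 = 933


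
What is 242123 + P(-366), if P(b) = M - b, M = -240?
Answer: 242249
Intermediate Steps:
P(b) = -240 - b
242123 + P(-366) = 242123 + (-240 - 1*(-366)) = 242123 + (-240 + 366) = 242123 + 126 = 242249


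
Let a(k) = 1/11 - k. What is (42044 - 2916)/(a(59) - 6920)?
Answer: -53801/9596 ≈ -5.6066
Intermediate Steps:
a(k) = 1/11 - k
(42044 - 2916)/(a(59) - 6920) = (42044 - 2916)/((1/11 - 1*59) - 6920) = 39128/((1/11 - 59) - 6920) = 39128/(-648/11 - 6920) = 39128/(-76768/11) = 39128*(-11/76768) = -53801/9596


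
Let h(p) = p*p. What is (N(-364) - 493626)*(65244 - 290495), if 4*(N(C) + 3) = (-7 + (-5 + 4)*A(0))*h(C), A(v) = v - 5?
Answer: 126112854127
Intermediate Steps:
A(v) = -5 + v
h(p) = p²
N(C) = -3 - C²/2 (N(C) = -3 + ((-7 + (-5 + 4)*(-5 + 0))*C²)/4 = -3 + ((-7 - 1*(-5))*C²)/4 = -3 + ((-7 + 5)*C²)/4 = -3 + (-2*C²)/4 = -3 - C²/2)
(N(-364) - 493626)*(65244 - 290495) = ((-3 - ½*(-364)²) - 493626)*(65244 - 290495) = ((-3 - ½*132496) - 493626)*(-225251) = ((-3 - 66248) - 493626)*(-225251) = (-66251 - 493626)*(-225251) = -559877*(-225251) = 126112854127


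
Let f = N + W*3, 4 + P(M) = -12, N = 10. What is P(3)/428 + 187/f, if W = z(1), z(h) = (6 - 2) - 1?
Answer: 19933/2033 ≈ 9.8047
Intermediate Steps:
z(h) = 3 (z(h) = 4 - 1 = 3)
P(M) = -16 (P(M) = -4 - 12 = -16)
W = 3
f = 19 (f = 10 + 3*3 = 10 + 9 = 19)
P(3)/428 + 187/f = -16/428 + 187/19 = -16*1/428 + 187*(1/19) = -4/107 + 187/19 = 19933/2033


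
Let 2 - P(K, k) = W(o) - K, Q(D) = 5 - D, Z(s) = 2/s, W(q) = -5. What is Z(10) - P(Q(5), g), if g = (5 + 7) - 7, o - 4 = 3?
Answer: -34/5 ≈ -6.8000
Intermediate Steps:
o = 7 (o = 4 + 3 = 7)
g = 5 (g = 12 - 7 = 5)
P(K, k) = 7 + K (P(K, k) = 2 - (-5 - K) = 2 + (5 + K) = 7 + K)
Z(10) - P(Q(5), g) = 2/10 - (7 + (5 - 1*5)) = 2*(⅒) - (7 + (5 - 5)) = ⅕ - (7 + 0) = ⅕ - 1*7 = ⅕ - 7 = -34/5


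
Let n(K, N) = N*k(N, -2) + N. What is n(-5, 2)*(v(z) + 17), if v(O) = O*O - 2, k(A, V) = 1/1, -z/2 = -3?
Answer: 204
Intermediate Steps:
z = 6 (z = -2*(-3) = 6)
k(A, V) = 1
v(O) = -2 + O² (v(O) = O² - 2 = -2 + O²)
n(K, N) = 2*N (n(K, N) = N*1 + N = N + N = 2*N)
n(-5, 2)*(v(z) + 17) = (2*2)*((-2 + 6²) + 17) = 4*((-2 + 36) + 17) = 4*(34 + 17) = 4*51 = 204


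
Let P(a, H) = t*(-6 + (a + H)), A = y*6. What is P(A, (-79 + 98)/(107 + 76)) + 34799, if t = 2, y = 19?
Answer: 6407783/183 ≈ 35015.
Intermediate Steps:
A = 114 (A = 19*6 = 114)
P(a, H) = -12 + 2*H + 2*a (P(a, H) = 2*(-6 + (a + H)) = 2*(-6 + (H + a)) = 2*(-6 + H + a) = -12 + 2*H + 2*a)
P(A, (-79 + 98)/(107 + 76)) + 34799 = (-12 + 2*((-79 + 98)/(107 + 76)) + 2*114) + 34799 = (-12 + 2*(19/183) + 228) + 34799 = (-12 + 38/183 + 228) + 34799 = 39566/183 + 34799 = 6407783/183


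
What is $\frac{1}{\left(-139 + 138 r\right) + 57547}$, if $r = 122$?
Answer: $\frac{1}{74244} \approx 1.3469 \cdot 10^{-5}$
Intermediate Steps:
$\frac{1}{\left(-139 + 138 r\right) + 57547} = \frac{1}{\left(-139 + 138 \cdot 122\right) + 57547} = \frac{1}{\left(-139 + 16836\right) + 57547} = \frac{1}{16697 + 57547} = \frac{1}{74244}$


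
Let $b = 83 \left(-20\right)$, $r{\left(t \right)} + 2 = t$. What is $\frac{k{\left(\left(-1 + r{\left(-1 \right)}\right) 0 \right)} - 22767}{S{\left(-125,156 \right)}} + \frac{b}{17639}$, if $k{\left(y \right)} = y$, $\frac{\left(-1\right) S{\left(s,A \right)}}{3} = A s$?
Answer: $- \frac{166232371}{343960500} \approx -0.48329$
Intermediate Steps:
$r{\left(t \right)} = -2 + t$
$b = -1660$
$S{\left(s,A \right)} = - 3 A s$
$\frac{k{\left(\left(-1 + r{\left(-1 \right)}\right) 0 \right)} - 22767}{S{\left(-125,156 \right)}} + \frac{b}{17639} = \frac{\left(-1 - 3\right) 0 - 22767}{\left(-3\right) 156 \left(-125\right)} - \frac{1660}{17639} = \frac{\left(-1 - 3\right) 0 - 22767}{58500} - \frac{1660}{17639} = \left(\left(-4\right) 0 - 22767\right) \frac{1}{58500} - \frac{1660}{17639} = \left(0 - 22767\right) \frac{1}{58500} - \frac{1660}{17639} = \left(-22767\right) \frac{1}{58500} - \frac{1660}{17639} = - \frac{7589}{19500} - \frac{1660}{17639} = - \frac{166232371}{343960500}$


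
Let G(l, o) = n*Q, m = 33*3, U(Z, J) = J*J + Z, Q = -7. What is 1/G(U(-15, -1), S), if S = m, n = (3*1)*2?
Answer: -1/42 ≈ -0.023810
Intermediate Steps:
n = 6 (n = 3*2 = 6)
U(Z, J) = Z + J² (U(Z, J) = J² + Z = Z + J²)
m = 99
S = 99
G(l, o) = -42 (G(l, o) = 6*(-7) = -42)
1/G(U(-15, -1), S) = 1/(-42) = -1/42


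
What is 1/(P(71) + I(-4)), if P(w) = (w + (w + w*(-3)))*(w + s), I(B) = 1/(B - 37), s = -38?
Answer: -41/96064 ≈ -0.00042680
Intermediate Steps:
I(B) = 1/(-37 + B)
P(w) = -w*(-38 + w) (P(w) = (w + (w + w*(-3)))*(w - 38) = (w + (w - 3*w))*(-38 + w) = (w - 2*w)*(-38 + w) = (-w)*(-38 + w) = -w*(-38 + w))
1/(P(71) + I(-4)) = 1/(71*(38 - 1*71) + 1/(-37 - 4)) = 1/(71*(38 - 71) + 1/(-41)) = 1/(71*(-33) - 1/41) = 1/(-2343 - 1/41) = 1/(-96064/41) = -41/96064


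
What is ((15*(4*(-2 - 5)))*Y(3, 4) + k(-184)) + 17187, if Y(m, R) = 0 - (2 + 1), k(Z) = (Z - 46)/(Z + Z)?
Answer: 147581/8 ≈ 18448.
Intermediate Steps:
k(Z) = (-46 + Z)/(2*Z) (k(Z) = (-46 + Z)/((2*Z)) = (-46 + Z)*(1/(2*Z)) = (-46 + Z)/(2*Z))
Y(m, R) = -3 (Y(m, R) = 0 - 1*3 = 0 - 3 = -3)
((15*(4*(-2 - 5)))*Y(3, 4) + k(-184)) + 17187 = ((15*(4*(-2 - 5)))*(-3) + (1/2)*(-46 - 184)/(-184)) + 17187 = ((15*(4*(-7)))*(-3) + (1/2)*(-1/184)*(-230)) + 17187 = ((15*(-28))*(-3) + 5/8) + 17187 = (-420*(-3) + 5/8) + 17187 = (1260 + 5/8) + 17187 = 10085/8 + 17187 = 147581/8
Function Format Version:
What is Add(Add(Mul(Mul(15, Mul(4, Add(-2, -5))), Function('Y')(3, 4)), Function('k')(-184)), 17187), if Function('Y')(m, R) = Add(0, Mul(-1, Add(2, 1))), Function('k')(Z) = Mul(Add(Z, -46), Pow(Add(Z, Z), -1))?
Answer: Rational(147581, 8) ≈ 18448.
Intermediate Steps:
Function('k')(Z) = Mul(Rational(1, 2), Pow(Z, -1), Add(-46, Z)) (Function('k')(Z) = Mul(Add(-46, Z), Pow(Mul(2, Z), -1)) = Mul(Add(-46, Z), Mul(Rational(1, 2), Pow(Z, -1))) = Mul(Rational(1, 2), Pow(Z, -1), Add(-46, Z)))
Function('Y')(m, R) = -3 (Function('Y')(m, R) = Add(0, Mul(-1, 3)) = Add(0, -3) = -3)
Add(Add(Mul(Mul(15, Mul(4, Add(-2, -5))), Function('Y')(3, 4)), Function('k')(-184)), 17187) = Add(Add(Mul(Mul(15, Mul(4, Add(-2, -5))), -3), Mul(Rational(1, 2), Pow(-184, -1), Add(-46, -184))), 17187) = Add(Add(Mul(Mul(15, Mul(4, -7)), -3), Mul(Rational(1, 2), Rational(-1, 184), -230)), 17187) = Add(Add(Mul(Mul(15, -28), -3), Rational(5, 8)), 17187) = Add(Add(Mul(-420, -3), Rational(5, 8)), 17187) = Add(Add(1260, Rational(5, 8)), 17187) = Add(Rational(10085, 8), 17187) = Rational(147581, 8)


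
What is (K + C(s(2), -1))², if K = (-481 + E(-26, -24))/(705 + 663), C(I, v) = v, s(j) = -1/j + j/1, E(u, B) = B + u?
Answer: 44521/23104 ≈ 1.9270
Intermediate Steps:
s(j) = j - 1/j (s(j) = -1/j + j*1 = -1/j + j = j - 1/j)
K = -59/152 (K = (-481 + (-24 - 26))/(705 + 663) = (-481 - 50)/1368 = -531*1/1368 = -59/152 ≈ -0.38816)
(K + C(s(2), -1))² = (-59/152 - 1)² = (-211/152)² = 44521/23104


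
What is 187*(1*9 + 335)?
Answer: 64328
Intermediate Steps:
187*(1*9 + 335) = 187*(9 + 335) = 187*344 = 64328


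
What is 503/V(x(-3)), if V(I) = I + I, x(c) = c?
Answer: -503/6 ≈ -83.833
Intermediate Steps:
V(I) = 2*I
503/V(x(-3)) = 503/((2*(-3))) = 503/(-6) = 503*(-⅙) = -503/6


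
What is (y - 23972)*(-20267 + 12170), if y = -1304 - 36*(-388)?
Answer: 91560876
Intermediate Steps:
y = 12664 (y = -1304 - 1*(-13968) = -1304 + 13968 = 12664)
(y - 23972)*(-20267 + 12170) = (12664 - 23972)*(-20267 + 12170) = -11308*(-8097) = 91560876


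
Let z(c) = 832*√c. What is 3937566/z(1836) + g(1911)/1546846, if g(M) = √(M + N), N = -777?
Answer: 9*√14/1546846 + 656261*√51/42432 ≈ 110.45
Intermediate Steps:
g(M) = √(-777 + M) (g(M) = √(M - 777) = √(-777 + M))
3937566/z(1836) + g(1911)/1546846 = 3937566/((832*√1836)) + √(-777 + 1911)/1546846 = 3937566/((832*(6*√51))) + √1134*(1/1546846) = 3937566/((4992*√51)) + (9*√14)*(1/1546846) = 3937566*(√51/254592) + 9*√14/1546846 = 656261*√51/42432 + 9*√14/1546846 = 9*√14/1546846 + 656261*√51/42432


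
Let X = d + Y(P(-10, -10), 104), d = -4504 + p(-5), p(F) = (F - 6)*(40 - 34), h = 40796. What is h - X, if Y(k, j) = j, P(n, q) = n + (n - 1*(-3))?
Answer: 45262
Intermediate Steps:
P(n, q) = 3 + 2*n (P(n, q) = n + (n + 3) = n + (3 + n) = 3 + 2*n)
p(F) = -36 + 6*F (p(F) = (-6 + F)*6 = -36 + 6*F)
d = -4570 (d = -4504 + (-36 + 6*(-5)) = -4504 + (-36 - 30) = -4504 - 66 = -4570)
X = -4466 (X = -4570 + 104 = -4466)
h - X = 40796 - 1*(-4466) = 40796 + 4466 = 45262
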